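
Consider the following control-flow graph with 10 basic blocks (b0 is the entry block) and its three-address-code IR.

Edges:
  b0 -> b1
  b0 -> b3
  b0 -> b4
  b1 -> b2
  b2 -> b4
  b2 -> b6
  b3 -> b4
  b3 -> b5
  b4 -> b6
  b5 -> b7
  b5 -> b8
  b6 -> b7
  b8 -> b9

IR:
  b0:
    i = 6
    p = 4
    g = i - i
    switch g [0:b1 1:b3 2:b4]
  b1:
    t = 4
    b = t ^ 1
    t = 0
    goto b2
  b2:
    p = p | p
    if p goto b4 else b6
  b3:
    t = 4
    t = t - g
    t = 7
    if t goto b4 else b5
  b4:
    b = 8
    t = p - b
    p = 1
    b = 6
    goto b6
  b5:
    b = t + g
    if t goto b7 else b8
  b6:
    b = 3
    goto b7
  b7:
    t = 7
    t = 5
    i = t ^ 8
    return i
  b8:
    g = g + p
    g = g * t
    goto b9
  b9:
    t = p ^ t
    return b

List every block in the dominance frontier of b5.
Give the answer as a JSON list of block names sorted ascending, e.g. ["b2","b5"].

idom tree: b1←b0 b2←b1 b3←b0 b4←b0 b5←b3 b6←b0 b7←b0 b8←b5 b9←b8
Dom∩ at merges:
  b4: preds {b0,b2,b3}: {b0} ∩ {b0,b1,b2} ∩ {b0,b3} = {b0}; idom=b0
  b6: preds {b2,b4}: {b0,b1,b2} ∩ {b0,b4} = {b0}; idom=b0
  b7: preds {b5,b6}: {b0,b3,b5} ∩ {b0,b6} = {b0}; idom=b0

DF walk-up:
  b4←b0: walk · to b0
  b4←b2: walk b2→b1 to b0
  b4←b3: walk b3 to b0
  b6←b2: walk b2→b1 to b0
  b6←b4: walk b4 to b0
  b7←b5: walk b5→b3 to b0
  b7←b6: walk b6 to b0
  b0 → ∅
  b1 → {b4,b6}
  b2 → {b4,b6}
  b3 → {b4,b7}
  b4 → {b6}
  b5 → {b7}
  b6 → {b7}
  b7 → ∅
  b8 → ∅
  b9 → ∅

DF(b5) = ["b7"]

Answer: ["b7"]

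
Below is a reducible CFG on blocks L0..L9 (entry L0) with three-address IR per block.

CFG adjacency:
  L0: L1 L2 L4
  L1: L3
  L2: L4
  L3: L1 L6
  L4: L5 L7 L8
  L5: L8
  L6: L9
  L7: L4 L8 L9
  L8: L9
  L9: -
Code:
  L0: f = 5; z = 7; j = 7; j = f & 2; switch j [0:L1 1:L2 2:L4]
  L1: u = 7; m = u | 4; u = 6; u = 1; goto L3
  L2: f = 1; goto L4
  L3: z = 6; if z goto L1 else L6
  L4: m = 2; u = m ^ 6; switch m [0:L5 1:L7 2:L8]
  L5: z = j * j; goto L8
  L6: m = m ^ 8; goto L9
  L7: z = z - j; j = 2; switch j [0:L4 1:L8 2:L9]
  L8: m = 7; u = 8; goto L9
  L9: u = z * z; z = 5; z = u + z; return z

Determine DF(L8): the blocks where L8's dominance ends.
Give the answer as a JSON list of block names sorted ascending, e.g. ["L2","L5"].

idom tree: L1←L0 L2←L0 L3←L1 L4←L0 L5←L4 L6←L3 L7←L4 L8←L4 L9←L0
Join-block Dom:
  L1: preds {L0,L3}: {L0} ∩ {L0,L1,L3} = {L0}; idom=L0
  L4: preds {L0,L2,L7}: {L0} ∩ {L0,L2} ∩ {L0,L4,L7} = {L0}; idom=L0
  L8: preds {L4,L5,L7}: {L0,L4} ∩ {L0,L4,L5} ∩ {L0,L4,L7} = {L0,L4}; idom=L4
  L9: preds {L6,L7,L8}: {L0,L1,L3,L6} ∩ {L0,L4,L7} ∩ {L0,L4,L8} = {L0}; idom=L0

DF derivation:
  join L1 pred L0: · stop@L0
  join L1 pred L3: L3→L1 stop@L0
  join L4 pred L0: · stop@L0
  join L4 pred L2: L2 stop@L0
  join L4 pred L7: L7→L4 stop@L0
  join L8 pred L4: · stop@L4
  join L8 pred L5: L5 stop@L4
  join L8 pred L7: L7 stop@L4
  join L9 pred L6: L6→L3→L1 stop@L0
  join L9 pred L7: L7→L4 stop@L0
  join L9 pred L8: L8→L4 stop@L0
  L0 → ∅
  L1 → {L1,L9}
  L2 → {L4}
  L3 → {L1,L9}
  L4 → {L4,L9}
  L5 → {L8}
  L6 → {L9}
  L7 → {L4,L8,L9}
  L8 → {L9}
  L9 → ∅

DF(L8) = ["L9"]

Answer: ["L9"]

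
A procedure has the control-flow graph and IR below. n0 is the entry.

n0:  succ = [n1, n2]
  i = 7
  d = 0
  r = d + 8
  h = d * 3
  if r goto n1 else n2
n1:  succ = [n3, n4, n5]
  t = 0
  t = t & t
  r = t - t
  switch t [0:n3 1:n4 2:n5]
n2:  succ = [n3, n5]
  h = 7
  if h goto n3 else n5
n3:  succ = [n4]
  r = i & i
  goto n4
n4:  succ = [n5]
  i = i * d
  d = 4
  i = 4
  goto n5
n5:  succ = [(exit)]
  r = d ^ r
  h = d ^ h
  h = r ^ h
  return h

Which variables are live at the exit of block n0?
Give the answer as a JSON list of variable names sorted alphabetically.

def/use:
  n0 def {d,h,i,r} use ∅
  n1 def {r,t} use ∅
  n2 def {h} use ∅
  n3 def {r} use {i}
  n4 def {d,i} use {d,i}
  n5 def {h,r} use {d,h,r}

Backward fixpoint:
  n0 li=∅ lo={d,h,i,r}
  n1 li={d,h,i} lo={d,h,i,r}
  n2 li={d,i,r} lo={d,h,i,r}
  n3 li={d,h,i} lo={d,h,i,r}
  n4 li={d,h,i,r} lo={d,h,r}
  n5 li={d,h,r} lo=∅

live-out(n0) = ["d", "h", "i", "r"]

Answer: ["d", "h", "i", "r"]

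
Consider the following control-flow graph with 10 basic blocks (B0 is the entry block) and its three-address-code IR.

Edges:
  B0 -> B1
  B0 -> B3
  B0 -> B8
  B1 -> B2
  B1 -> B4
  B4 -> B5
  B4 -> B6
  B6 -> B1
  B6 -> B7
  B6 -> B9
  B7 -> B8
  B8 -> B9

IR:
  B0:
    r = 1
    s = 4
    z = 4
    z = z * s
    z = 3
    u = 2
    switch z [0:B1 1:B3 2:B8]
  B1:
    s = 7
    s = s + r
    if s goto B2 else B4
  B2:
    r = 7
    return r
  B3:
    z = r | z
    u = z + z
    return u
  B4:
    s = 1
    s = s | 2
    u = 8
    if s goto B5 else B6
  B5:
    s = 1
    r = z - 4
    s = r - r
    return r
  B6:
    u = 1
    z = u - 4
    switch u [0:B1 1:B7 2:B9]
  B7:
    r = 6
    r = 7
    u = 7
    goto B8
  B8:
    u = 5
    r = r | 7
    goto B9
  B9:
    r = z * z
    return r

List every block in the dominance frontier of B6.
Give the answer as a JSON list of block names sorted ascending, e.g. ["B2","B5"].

Answer: ["B1", "B8", "B9"]

Working:
idom tree: B1←B0 B2←B1 B3←B0 B4←B1 B5←B4 B6←B4 B7←B6 B8←B0 B9←B0
Dom∩ at merges:
  B1: preds {B0,B6}: {B0} ∩ {B0,B1,B4,B6} = {B0}; idom=B0
  B8: preds {B0,B7}: {B0} ∩ {B0,B1,B4,B6,B7} = {B0}; idom=B0
  B9: preds {B6,B8}: {B0,B1,B4,B6} ∩ {B0,B8} = {B0}; idom=B0

Frontier:
  join B1 pred B0: · stop@B0
  join B1 pred B6: B6→B4→B1 stop@B0
  join B8 pred B0: · stop@B0
  join B8 pred B7: B7→B6→B4→B1 stop@B0
  join B9 pred B6: B6→B4→B1 stop@B0
  join B9 pred B8: B8 stop@B0
  B0 → ∅
  B1 → {B1,B8,B9}
  B2 → ∅
  B3 → ∅
  B4 → {B1,B8,B9}
  B5 → ∅
  B6 → {B1,B8,B9}
  B7 → {B8}
  B8 → {B9}
  B9 → ∅

DF(B6) = ["B1", "B8", "B9"]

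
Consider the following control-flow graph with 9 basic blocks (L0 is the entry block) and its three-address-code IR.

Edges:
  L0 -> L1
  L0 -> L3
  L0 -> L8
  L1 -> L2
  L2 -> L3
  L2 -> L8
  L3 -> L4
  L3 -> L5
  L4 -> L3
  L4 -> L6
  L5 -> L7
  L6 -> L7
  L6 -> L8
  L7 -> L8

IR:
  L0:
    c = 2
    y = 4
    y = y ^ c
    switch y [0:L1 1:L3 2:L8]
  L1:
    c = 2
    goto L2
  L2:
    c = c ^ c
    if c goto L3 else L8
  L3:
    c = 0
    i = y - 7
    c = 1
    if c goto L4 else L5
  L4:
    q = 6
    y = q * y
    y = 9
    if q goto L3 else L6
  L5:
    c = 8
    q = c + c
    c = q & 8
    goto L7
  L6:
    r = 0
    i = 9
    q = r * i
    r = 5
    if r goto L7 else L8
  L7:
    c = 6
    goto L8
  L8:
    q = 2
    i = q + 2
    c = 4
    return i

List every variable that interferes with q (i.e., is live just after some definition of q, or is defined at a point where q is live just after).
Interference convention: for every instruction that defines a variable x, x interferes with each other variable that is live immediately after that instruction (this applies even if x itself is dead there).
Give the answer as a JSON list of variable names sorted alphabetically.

Answer: ["y"]

Working:
def/use:
  L0: def={c,y} ue=∅
  L1: def={c} ue=∅
  L2: def={c} ue={c}
  L3: def={c,i} ue={y}
  L4: def={q,y} ue={y}
  L5: def={c,q} ue=∅
  L6: def={i,q,r} ue=∅
  L7: def={c} ue=∅
  L8: def={c,i,q} ue=∅

Backward fixpoint:
  live L0: ∅→{y}
  live L1: {y}→{c,y}
  live L2: {c,y}→{y}
  live L3: {y}→{y}
  live L4: {y}→{y}
  live L5: ∅→∅
  live L6: ∅→∅
  live L7: ∅→∅
  live L8: ∅→∅

Interference:
  c↔{i,y}
  i↔{c,r,y}
  q↔{y}
  r↔{i}
  y↔{c,i,q}

N(q) = ["y"]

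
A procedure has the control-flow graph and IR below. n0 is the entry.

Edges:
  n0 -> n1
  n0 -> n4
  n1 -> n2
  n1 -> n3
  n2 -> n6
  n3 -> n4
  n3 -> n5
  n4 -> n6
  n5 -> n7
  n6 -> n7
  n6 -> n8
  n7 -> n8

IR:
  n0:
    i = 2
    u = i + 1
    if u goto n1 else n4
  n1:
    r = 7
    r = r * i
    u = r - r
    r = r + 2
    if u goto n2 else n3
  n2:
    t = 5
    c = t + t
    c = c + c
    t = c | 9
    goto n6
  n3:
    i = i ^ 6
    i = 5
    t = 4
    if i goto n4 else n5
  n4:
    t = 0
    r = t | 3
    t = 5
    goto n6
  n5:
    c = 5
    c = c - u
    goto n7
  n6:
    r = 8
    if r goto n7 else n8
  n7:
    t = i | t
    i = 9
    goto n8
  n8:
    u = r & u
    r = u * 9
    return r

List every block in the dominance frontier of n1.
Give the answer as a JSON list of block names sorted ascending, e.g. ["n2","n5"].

idom tree: n1←n0 n2←n1 n3←n1 n4←n0 n5←n3 n6←n0 n7←n0 n8←n0
Dom at joins:
  n4: preds {n0,n3}: {n0} ∩ {n0,n1,n3} = {n0}; idom=n0
  n6: preds {n2,n4}: {n0,n1,n2} ∩ {n0,n4} = {n0}; idom=n0
  n7: preds {n5,n6}: {n0,n1,n3,n5} ∩ {n0,n6} = {n0}; idom=n0
  n8: preds {n6,n7}: {n0,n6} ∩ {n0,n7} = {n0}; idom=n0

DF walk-up:
  n4←n0: walk · to n0
  n4←n3: walk n3→n1 to n0
  n6←n2: walk n2→n1 to n0
  n6←n4: walk n4 to n0
  n7←n5: walk n5→n3→n1 to n0
  n7←n6: walk n6 to n0
  n8←n6: walk n6 to n0
  n8←n7: walk n7 to n0
  n0: DF=∅
  n1: DF={n4,n6,n7}
  n2: DF={n6}
  n3: DF={n4,n7}
  n4: DF={n6}
  n5: DF={n7}
  n6: DF={n7,n8}
  n7: DF={n8}
  n8: DF=∅

DF(n1) = ["n4", "n6", "n7"]

Answer: ["n4", "n6", "n7"]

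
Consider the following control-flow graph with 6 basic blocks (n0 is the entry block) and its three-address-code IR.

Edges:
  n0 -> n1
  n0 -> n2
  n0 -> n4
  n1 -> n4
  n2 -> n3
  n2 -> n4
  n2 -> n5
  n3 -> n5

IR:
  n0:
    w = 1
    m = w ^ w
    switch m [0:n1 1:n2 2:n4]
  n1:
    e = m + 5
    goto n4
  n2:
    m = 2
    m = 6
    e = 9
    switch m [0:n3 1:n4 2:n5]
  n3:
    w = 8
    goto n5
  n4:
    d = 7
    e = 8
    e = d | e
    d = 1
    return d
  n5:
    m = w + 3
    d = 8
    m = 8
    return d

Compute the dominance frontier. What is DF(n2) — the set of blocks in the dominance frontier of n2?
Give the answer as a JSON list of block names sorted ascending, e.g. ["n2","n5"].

Answer: ["n4"]

Analysis:
idom tree: n1←n0 n2←n0 n3←n2 n4←n0 n5←n2
Dom at joins:
  n4: preds {n0,n1,n2}: {n0} ∩ {n0,n1} ∩ {n0,n2} = {n0}; idom=n0
  n5: preds {n2,n3}: {n0,n2} ∩ {n0,n2,n3} = {n0,n2}; idom=n2

DF derivation:
  n4←n0: walk · to n0
  n4←n1: walk n1 to n0
  n4←n2: walk n2 to n0
  n5←n2: walk · to n2
  n5←n3: walk n3 to n2
  DF(n0)=∅
  DF(n1)={n4}
  DF(n2)={n4}
  DF(n3)={n5}
  DF(n4)=∅
  DF(n5)=∅

DF(n2) = ["n4"]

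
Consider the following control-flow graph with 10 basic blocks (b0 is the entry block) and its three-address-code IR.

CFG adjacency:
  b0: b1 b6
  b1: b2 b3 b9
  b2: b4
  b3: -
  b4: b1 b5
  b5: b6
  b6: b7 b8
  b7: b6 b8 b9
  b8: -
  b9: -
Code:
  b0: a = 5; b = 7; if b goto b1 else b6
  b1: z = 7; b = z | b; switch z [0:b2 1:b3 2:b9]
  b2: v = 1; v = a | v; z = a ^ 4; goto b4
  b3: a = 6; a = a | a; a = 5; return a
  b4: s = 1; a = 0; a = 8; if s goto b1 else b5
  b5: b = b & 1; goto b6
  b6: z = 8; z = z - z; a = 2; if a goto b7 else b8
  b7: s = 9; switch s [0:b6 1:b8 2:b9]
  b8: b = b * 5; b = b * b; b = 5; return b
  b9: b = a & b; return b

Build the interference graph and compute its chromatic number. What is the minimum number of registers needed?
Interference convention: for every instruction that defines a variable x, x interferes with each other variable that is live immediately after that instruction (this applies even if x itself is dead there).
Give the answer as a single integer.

def/use:
  b0 def {a,b} use ∅
  b1 def {b,z} use {b}
  b2 def {v,z} use {a}
  b3 def {a} use ∅
  b4 def {a,s} use ∅
  b5 def {b} use {b}
  b6 def {a,z} use ∅
  b7 def {s} use ∅
  b8 def {b} use {b}
  b9 def {b} use {a,b}

Liveness:
  b0 li=∅ lo={a,b}
  b1 li={a,b} lo={a,b}
  b2 li={a,b} lo={b}
  b3 li=∅ lo=∅
  b4 li={b} lo={a,b}
  b5 li={b} lo={b}
  b6 li={b} lo={a,b}
  b7 li={a,b} lo={a,b}
  b8 li={b} lo=∅
  b9 li={a,b} lo=∅

Interference:
  a: {b,s,v,z}
  b: {a,s,v,z}
  s: {a,b}
  v: {a,b}
  z: {a,b}

Chromatic number:
  lower bound: {a,b,s} mutually conflict ⇒ χ ≥ 3
  3-colouring: c0={a}  c1={b}  c2={s,v,z}
  χ = 3

Answer: 3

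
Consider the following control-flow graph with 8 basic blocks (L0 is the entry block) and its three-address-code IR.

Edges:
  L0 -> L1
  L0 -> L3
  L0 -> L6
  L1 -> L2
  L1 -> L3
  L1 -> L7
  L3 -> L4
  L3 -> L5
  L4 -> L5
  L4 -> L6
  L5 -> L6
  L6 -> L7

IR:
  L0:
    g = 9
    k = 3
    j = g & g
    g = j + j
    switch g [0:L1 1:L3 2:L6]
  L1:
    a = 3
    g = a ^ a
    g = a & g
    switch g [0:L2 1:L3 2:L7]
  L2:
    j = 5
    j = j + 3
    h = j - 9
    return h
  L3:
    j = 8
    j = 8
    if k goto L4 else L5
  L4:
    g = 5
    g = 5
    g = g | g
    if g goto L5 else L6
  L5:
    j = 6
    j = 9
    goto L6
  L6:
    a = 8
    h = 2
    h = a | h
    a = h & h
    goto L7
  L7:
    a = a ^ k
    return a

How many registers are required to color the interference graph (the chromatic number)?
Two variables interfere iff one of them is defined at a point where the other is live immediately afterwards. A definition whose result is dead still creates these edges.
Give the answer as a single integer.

Answer: 3

Analysis:
Per-block:
  L0: def={g,j,k} ue=∅
  L1: def={a,g} ue=∅
  L2: def={h,j} ue=∅
  L3: def={j} ue={k}
  L4: def={g} ue=∅
  L5: def={j} ue=∅
  L6: def={a,h} ue=∅
  L7: def={a} ue={a,k}

Liveness:
  L0 li=∅ lo={k}
  L1 li={k} lo={a,k}
  L2 li=∅ lo=∅
  L3 li={k} lo={k}
  L4 li={k} lo={k}
  L5 li={k} lo={k}
  L6 li={k} lo={a,k}
  L7 li={a,k} lo=∅

Interfere edges:
  a↔{g,h,k}
  g↔{a,k}
  h↔{a,k}
  j↔{k}
  k↔{a,g,h,j}

Registers:
  lower bound: {a,g,k} mutually conflict ⇒ χ ≥ 3
  assign a→R1 g→R2 h→R2 j→R1 k→R0 — no edge inside a register ⇒ χ ≤ 3
  χ = 3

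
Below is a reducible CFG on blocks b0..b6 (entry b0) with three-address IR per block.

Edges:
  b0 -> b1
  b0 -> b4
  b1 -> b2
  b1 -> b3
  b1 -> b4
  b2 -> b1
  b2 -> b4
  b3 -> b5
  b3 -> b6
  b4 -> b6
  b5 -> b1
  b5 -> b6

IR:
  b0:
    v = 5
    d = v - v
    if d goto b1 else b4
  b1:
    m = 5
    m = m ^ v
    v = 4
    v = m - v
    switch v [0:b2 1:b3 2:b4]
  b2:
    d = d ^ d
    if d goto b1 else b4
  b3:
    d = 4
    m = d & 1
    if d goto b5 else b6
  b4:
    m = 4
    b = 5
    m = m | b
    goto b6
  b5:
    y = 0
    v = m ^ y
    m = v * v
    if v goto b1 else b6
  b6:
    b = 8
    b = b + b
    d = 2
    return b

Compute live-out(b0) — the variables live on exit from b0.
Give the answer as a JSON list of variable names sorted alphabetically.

Block summaries:
  b0: {d,v} / ∅
  b1: {m,v} / {v}
  b2: {d} / {d}
  b3: {d,m} / ∅
  b4: {b,m} / ∅
  b5: {m,v,y} / {m}
  b6: {b,d} / ∅

Backward fixpoint:
  b0 li=∅ lo={d,v}
  b1 li={d,v} lo={d,v}
  b2 li={d,v} lo={d,v}
  b3 li=∅ lo={d,m}
  b4 li=∅ lo=∅
  b5 li={d,m} lo={d,v}
  b6 li=∅ lo=∅

live-out(b0) = ["d", "v"]

Answer: ["d", "v"]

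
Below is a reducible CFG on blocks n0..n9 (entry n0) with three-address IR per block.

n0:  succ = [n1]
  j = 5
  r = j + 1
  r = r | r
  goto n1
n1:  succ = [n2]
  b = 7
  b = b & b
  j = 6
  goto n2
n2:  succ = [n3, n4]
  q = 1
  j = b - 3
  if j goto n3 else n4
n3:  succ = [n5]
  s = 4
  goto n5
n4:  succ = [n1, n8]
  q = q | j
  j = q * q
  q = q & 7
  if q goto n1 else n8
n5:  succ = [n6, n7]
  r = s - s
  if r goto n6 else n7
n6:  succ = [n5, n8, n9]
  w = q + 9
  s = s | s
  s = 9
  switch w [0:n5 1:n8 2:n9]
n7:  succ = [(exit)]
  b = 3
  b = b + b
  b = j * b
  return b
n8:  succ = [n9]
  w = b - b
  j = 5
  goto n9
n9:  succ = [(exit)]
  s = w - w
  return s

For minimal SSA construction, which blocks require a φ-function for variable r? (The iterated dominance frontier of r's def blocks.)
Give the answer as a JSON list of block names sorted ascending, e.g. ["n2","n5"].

idom tree: n1←n0 n2←n1 n3←n2 n4←n2 n5←n3 n6←n5 n7←n5 n8←n2 n9←n2
Join-block Dom:
  n1: preds {n0,n4}: {n0} ∩ {n0,n1,n2,n4} = {n0}; idom=n0
  n5: preds {n3,n6}: {n0,n1,n2,n3} ∩ {n0,n1,n2,n3,n5,n6} = {n0,n1,n2,n3}; idom=n3
  n8: preds {n4,n6}: {n0,n1,n2,n4} ∩ {n0,n1,n2,n3,n5,n6} = {n0,n1,n2}; idom=n2
  n9: preds {n6,n8}: {n0,n1,n2,n3,n5,n6} ∩ {n0,n1,n2,n8} = {n0,n1,n2}; idom=n2

Frontier:
  n1←n0: walk · to n0
  n1←n4: walk n4→n2→n1 to n0
  n5←n3: walk · to n3
  n5←n6: walk n6→n5 to n3
  n8←n4: walk n4 to n2
  n8←n6: walk n6→n5→n3 to n2
  n9←n6: walk n6→n5→n3 to n2
  n9←n8: walk n8 to n2
  DF(n0)=∅
  DF(n1)={n1}
  DF(n2)={n1}
  DF(n3)={n8,n9}
  DF(n4)={n1,n8}
  DF(n5)={n5,n8,n9}
  DF(n6)={n5,n8,n9}
  DF(n7)=∅
  DF(n8)={n9}
  DF(n9)=∅

φ for r: defs {n0,n5}
  DF⁺ = {n5,n8,n9}

Answer: ["n5", "n8", "n9"]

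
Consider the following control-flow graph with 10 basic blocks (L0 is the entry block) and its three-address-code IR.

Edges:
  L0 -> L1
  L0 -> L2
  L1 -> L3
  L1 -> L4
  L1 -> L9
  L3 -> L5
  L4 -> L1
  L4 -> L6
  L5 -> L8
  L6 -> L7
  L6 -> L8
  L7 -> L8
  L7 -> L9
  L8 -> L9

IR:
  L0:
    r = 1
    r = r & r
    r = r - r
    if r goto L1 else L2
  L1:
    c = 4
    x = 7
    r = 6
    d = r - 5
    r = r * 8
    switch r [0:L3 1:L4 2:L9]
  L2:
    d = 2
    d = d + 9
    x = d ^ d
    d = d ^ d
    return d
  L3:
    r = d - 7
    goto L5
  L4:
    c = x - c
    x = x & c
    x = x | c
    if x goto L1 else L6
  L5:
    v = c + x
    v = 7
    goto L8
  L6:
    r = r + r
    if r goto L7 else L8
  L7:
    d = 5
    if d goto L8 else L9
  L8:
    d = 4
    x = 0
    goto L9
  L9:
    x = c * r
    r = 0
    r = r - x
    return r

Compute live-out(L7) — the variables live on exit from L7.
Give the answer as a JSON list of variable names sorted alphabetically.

def/use:
  L0: {r} / ∅
  L1: {c,d,r,x} / ∅
  L2: {d,x} / ∅
  L3: {r} / {d}
  L4: {c,x} / {c,x}
  L5: {v} / {c,x}
  L6: {r} / {r}
  L7: {d} / ∅
  L8: {d,x} / ∅
  L9: {r,x} / {c,r}

Backward fixpoint:
  live L0: ∅→∅
  live L1: ∅→{c,d,r,x}
  live L2: ∅→∅
  live L3: {c,d,x}→{c,r,x}
  live L4: {c,r,x}→{c,r}
  live L5: {c,r,x}→{c,r}
  live L6: {c,r}→{c,r}
  live L7: {c,r}→{c,r}
  live L8: {c,r}→{c,r}
  live L9: {c,r}→∅

live-out(L7) = ["c", "r"]

Answer: ["c", "r"]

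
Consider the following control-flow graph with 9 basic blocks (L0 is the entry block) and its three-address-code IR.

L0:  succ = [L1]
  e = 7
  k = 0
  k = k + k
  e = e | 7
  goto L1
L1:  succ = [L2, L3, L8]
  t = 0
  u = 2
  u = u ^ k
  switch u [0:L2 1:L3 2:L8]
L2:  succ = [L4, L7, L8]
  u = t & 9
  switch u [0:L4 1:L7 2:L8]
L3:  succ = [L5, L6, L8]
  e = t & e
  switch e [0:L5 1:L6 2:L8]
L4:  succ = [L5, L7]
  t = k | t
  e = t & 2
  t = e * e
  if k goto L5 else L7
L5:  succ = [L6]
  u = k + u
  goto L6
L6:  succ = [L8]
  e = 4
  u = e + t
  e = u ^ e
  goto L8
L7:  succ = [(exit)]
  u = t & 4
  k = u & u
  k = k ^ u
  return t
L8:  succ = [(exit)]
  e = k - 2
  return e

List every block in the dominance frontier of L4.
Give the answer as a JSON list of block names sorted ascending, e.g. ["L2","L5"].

Answer: ["L5", "L7"]

Derivation:
idom tree: L1←L0 L2←L1 L3←L1 L4←L2 L5←L1 L6←L1 L7←L2 L8←L1
Dom∩ at merges:
  L5: preds {L3,L4}: {L0,L1,L3} ∩ {L0,L1,L2,L4} = {L0,L1}; idom=L1
  L6: preds {L3,L5}: {L0,L1,L3} ∩ {L0,L1,L5} = {L0,L1}; idom=L1
  L7: preds {L2,L4}: {L0,L1,L2} ∩ {L0,L1,L2,L4} = {L0,L1,L2}; idom=L2
  L8: preds {L1,L2,L3,L6}: {L0,L1} ∩ {L0,L1,L2} ∩ {L0,L1,L3} ∩ {L0,L1,L6} = {L0,L1}; idom=L1

Frontier:
  L5←L3: walk L3 to L1
  L5←L4: walk L4→L2 to L1
  L6←L3: walk L3 to L1
  L6←L5: walk L5 to L1
  L7←L2: walk · to L2
  L7←L4: walk L4 to L2
  L8←L1: walk · to L1
  L8←L2: walk L2 to L1
  L8←L3: walk L3 to L1
  L8←L6: walk L6 to L1
  DF(L0)=∅
  DF(L1)=∅
  DF(L2)={L5,L8}
  DF(L3)={L5,L6,L8}
  DF(L4)={L5,L7}
  DF(L5)={L6}
  DF(L6)={L8}
  DF(L7)=∅
  DF(L8)=∅

DF(L4) = ["L5", "L7"]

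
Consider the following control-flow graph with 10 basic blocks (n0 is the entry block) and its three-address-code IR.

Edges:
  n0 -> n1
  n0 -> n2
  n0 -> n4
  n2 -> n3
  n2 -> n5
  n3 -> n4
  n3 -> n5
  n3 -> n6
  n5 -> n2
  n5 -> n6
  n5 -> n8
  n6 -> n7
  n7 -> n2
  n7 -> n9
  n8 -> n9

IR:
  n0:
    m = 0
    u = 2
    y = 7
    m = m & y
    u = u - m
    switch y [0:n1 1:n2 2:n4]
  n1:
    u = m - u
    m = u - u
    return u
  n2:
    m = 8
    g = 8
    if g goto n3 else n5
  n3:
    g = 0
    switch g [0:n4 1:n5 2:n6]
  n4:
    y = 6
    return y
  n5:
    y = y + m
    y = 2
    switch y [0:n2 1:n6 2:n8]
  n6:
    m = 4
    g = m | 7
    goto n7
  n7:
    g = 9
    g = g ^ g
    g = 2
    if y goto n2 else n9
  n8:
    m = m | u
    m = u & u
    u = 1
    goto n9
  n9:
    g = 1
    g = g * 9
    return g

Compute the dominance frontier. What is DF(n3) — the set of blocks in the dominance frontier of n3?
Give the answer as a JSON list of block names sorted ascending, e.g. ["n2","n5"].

idom tree: n1←n0 n2←n0 n3←n2 n4←n0 n5←n2 n6←n2 n7←n6 n8←n5 n9←n2
Join-block Dom:
  n2: preds {n0,n5,n7}: {n0} ∩ {n0,n2,n5} ∩ {n0,n2,n6,n7} = {n0}; idom=n0
  n4: preds {n0,n3}: {n0} ∩ {n0,n2,n3} = {n0}; idom=n0
  n5: preds {n2,n3}: {n0,n2} ∩ {n0,n2,n3} = {n0,n2}; idom=n2
  n6: preds {n3,n5}: {n0,n2,n3} ∩ {n0,n2,n5} = {n0,n2}; idom=n2
  n9: preds {n7,n8}: {n0,n2,n6,n7} ∩ {n0,n2,n5,n8} = {n0,n2}; idom=n2

Frontier:
  n2←n0: walk · to n0
  n2←n5: walk n5→n2 to n0
  n2←n7: walk n7→n6→n2 to n0
  n4←n0: walk · to n0
  n4←n3: walk n3→n2 to n0
  n5←n2: walk · to n2
  n5←n3: walk n3 to n2
  n6←n3: walk n3 to n2
  n6←n5: walk n5 to n2
  n9←n7: walk n7→n6 to n2
  n9←n8: walk n8→n5 to n2
  DF(n0)=∅
  DF(n1)=∅
  DF(n2)={n2,n4}
  DF(n3)={n4,n5,n6}
  DF(n4)=∅
  DF(n5)={n2,n6,n9}
  DF(n6)={n2,n9}
  DF(n7)={n2,n9}
  DF(n8)={n9}
  DF(n9)=∅

DF(n3) = ["n4", "n5", "n6"]

Answer: ["n4", "n5", "n6"]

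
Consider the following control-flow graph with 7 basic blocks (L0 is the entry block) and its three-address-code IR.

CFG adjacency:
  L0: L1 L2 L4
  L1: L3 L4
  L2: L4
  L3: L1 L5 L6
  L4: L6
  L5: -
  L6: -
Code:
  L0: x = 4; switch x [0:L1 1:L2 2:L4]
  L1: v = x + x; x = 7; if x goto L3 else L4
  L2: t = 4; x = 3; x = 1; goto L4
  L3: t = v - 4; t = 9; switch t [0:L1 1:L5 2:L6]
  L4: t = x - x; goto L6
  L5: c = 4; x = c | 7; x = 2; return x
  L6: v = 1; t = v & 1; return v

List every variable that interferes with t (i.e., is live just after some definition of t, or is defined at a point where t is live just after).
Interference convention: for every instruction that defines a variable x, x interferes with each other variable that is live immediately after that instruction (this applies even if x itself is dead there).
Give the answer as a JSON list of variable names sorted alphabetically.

def/use:
  L0 def {x} use ∅
  L1 def {v,x} use {x}
  L2 def {t,x} use ∅
  L3 def {t} use {v}
  L4 def {t} use {x}
  L5 def {c,x} use ∅
  L6 def {t,v} use ∅

Liveness:
  L0: in=∅ out={x}
  L1: in={x} out={v,x}
  L2: in=∅ out={x}
  L3: in={v,x} out={x}
  L4: in={x} out=∅
  L5: in=∅ out=∅
  L6: in=∅ out=∅

Conflict graph:
  c: ∅
  t: {v,x}
  v: {t,x}
  x: {t,v}

N(t) = ["v", "x"]

Answer: ["v", "x"]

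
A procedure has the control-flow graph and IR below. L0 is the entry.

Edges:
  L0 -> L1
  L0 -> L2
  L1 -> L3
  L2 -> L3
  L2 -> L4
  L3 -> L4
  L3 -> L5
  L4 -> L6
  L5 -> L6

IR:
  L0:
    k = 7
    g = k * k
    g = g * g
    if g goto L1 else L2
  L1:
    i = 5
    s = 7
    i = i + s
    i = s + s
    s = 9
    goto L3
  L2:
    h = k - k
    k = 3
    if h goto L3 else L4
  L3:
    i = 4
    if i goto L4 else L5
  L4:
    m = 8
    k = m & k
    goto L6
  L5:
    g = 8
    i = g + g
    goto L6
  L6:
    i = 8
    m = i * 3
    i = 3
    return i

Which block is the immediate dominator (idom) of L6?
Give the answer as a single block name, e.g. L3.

Answer: L0

Working:
idom tree: L1←L0 L2←L0 L3←L0 L4←L0 L5←L3 L6←L0
Dom∩ at merges:
  L3: preds {L1,L2}: {L0,L1} ∩ {L0,L2} = {L0}; idom=L0
  L4: preds {L2,L3}: {L0,L2} ∩ {L0,L3} = {L0}; idom=L0
  L6: preds {L4,L5}: {L0,L4} ∩ {L0,L3,L5} = {L0}; idom=L0

idom(L6) = L0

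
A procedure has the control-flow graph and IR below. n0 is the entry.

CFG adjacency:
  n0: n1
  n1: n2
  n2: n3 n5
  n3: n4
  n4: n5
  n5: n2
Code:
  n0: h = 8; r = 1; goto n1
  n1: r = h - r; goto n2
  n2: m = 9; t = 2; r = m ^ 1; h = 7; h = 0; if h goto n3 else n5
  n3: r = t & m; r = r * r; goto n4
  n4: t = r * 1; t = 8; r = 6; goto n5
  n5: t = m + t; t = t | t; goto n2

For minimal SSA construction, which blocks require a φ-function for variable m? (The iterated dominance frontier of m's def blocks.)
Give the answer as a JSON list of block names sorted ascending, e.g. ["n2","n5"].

idom tree: n1←n0 n2←n1 n3←n2 n4←n3 n5←n2
Dom∩ at merges:
  n2: preds {n1,n5}: {n0,n1} ∩ {n0,n1,n2,n5} = {n0,n1}; idom=n1
  n5: preds {n2,n4}: {n0,n1,n2} ∩ {n0,n1,n2,n3,n4} = {n0,n1,n2}; idom=n2

DF walk-up:
  join n2 pred n1: · stop@n1
  join n2 pred n5: n5→n2 stop@n1
  join n5 pred n2: · stop@n2
  join n5 pred n4: n4→n3 stop@n2
  DF(n0)=∅
  DF(n1)=∅
  DF(n2)={n2}
  DF(n3)={n5}
  DF(n4)={n5}
  DF(n5)={n2}

φ for m: defs {n2}
  DF⁺ = {n2}

Answer: ["n2"]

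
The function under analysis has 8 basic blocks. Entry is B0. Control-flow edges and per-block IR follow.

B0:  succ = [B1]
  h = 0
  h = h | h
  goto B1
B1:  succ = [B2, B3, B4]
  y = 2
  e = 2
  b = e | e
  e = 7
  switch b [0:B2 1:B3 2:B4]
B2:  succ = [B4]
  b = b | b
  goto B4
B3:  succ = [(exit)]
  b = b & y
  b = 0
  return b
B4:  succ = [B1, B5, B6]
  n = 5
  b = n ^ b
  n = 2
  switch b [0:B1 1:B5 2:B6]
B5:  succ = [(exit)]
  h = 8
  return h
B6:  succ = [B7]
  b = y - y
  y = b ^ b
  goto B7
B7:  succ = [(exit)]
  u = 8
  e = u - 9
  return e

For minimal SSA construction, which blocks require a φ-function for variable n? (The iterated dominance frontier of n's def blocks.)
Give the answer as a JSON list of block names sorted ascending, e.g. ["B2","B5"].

Answer: ["B1"]

Analysis:
idom tree: B1←B0 B2←B1 B3←B1 B4←B1 B5←B4 B6←B4 B7←B6
Dom at joins:
  B1: preds {B0,B4}: {B0} ∩ {B0,B1,B4} = {B0}; idom=B0
  B4: preds {B1,B2}: {B0,B1} ∩ {B0,B1,B2} = {B0,B1}; idom=B1

DF walk-up:
  join B1 pred B0: · stop@B0
  join B1 pred B4: B4→B1 stop@B0
  join B4 pred B1: · stop@B1
  join B4 pred B2: B2 stop@B1
  B0: DF=∅
  B1: DF={B1}
  B2: DF={B4}
  B3: DF=∅
  B4: DF={B1}
  B5: DF=∅
  B6: DF=∅
  B7: DF=∅

φ for n: defs {B4}
  DF⁺ = {B1}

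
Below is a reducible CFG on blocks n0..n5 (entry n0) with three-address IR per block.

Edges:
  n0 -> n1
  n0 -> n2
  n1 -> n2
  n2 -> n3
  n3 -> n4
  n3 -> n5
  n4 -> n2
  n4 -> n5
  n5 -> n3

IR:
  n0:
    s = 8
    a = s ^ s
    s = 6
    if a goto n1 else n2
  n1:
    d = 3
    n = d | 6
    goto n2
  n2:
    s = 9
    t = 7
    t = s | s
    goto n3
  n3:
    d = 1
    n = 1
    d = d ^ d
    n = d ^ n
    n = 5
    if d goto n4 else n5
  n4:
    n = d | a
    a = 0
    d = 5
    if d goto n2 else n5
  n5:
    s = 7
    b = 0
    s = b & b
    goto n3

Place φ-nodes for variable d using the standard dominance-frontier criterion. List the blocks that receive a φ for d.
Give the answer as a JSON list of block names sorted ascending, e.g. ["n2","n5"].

idom tree: n1←n0 n2←n0 n3←n2 n4←n3 n5←n3
Dom∩ at merges:
  n2: preds {n0,n1,n4}: {n0} ∩ {n0,n1} ∩ {n0,n2,n3,n4} = {n0}; idom=n0
  n3: preds {n2,n5}: {n0,n2} ∩ {n0,n2,n3,n5} = {n0,n2}; idom=n2
  n5: preds {n3,n4}: {n0,n2,n3} ∩ {n0,n2,n3,n4} = {n0,n2,n3}; idom=n3

DF derivation:
  join n2 pred n0: · stop@n0
  join n2 pred n1: n1 stop@n0
  join n2 pred n4: n4→n3→n2 stop@n0
  join n3 pred n2: · stop@n2
  join n3 pred n5: n5→n3 stop@n2
  join n5 pred n3: · stop@n3
  join n5 pred n4: n4 stop@n3
  DF(n0)=∅
  DF(n1)={n2}
  DF(n2)={n2}
  DF(n3)={n2,n3}
  DF(n4)={n2,n5}
  DF(n5)={n3}

φ for d: defs {n1,n3,n4}
  DF⁺ = {n2,n3,n5}

Answer: ["n2", "n3", "n5"]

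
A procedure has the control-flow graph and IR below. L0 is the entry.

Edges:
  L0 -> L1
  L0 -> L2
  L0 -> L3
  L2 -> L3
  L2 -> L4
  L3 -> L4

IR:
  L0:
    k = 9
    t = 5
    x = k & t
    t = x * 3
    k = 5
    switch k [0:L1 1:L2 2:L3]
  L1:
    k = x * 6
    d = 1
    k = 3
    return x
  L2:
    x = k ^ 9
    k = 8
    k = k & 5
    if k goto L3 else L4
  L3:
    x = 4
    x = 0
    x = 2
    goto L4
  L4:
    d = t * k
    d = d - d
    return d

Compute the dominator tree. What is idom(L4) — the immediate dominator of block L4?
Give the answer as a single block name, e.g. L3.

idom tree: L1←L0 L2←L0 L3←L0 L4←L0
Join-block Dom:
  L3: preds {L0,L2}: {L0} ∩ {L0,L2} = {L0}; idom=L0
  L4: preds {L2,L3}: {L0,L2} ∩ {L0,L3} = {L0}; idom=L0

idom(L4) = L0

Answer: L0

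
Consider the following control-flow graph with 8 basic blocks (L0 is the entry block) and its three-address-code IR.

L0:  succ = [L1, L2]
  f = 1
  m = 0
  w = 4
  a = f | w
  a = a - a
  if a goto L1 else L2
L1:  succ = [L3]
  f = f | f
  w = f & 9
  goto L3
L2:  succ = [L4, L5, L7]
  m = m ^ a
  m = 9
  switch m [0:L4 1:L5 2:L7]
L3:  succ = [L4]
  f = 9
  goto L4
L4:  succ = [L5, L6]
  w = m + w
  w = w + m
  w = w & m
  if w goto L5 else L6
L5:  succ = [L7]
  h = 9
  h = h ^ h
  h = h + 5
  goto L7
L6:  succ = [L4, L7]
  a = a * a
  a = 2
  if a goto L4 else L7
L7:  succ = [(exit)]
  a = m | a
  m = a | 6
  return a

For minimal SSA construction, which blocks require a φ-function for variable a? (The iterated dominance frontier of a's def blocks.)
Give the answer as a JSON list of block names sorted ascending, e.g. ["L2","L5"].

Answer: ["L4", "L5", "L7"]

Analysis:
idom tree: L1←L0 L2←L0 L3←L1 L4←L0 L5←L0 L6←L4 L7←L0
Dom∩ at merges:
  L4: preds {L2,L3,L6}: {L0,L2} ∩ {L0,L1,L3} ∩ {L0,L4,L6} = {L0}; idom=L0
  L5: preds {L2,L4}: {L0,L2} ∩ {L0,L4} = {L0}; idom=L0
  L7: preds {L2,L5,L6}: {L0,L2} ∩ {L0,L5} ∩ {L0,L4,L6} = {L0}; idom=L0

DF walk-up:
  L4←L2: walk L2 to L0
  L4←L3: walk L3→L1 to L0
  L4←L6: walk L6→L4 to L0
  L5←L2: walk L2 to L0
  L5←L4: walk L4 to L0
  L7←L2: walk L2 to L0
  L7←L5: walk L5 to L0
  L7←L6: walk L6→L4 to L0
  DF(L0)=∅
  DF(L1)={L4}
  DF(L2)={L4,L5,L7}
  DF(L3)={L4}
  DF(L4)={L4,L5,L7}
  DF(L5)={L7}
  DF(L6)={L4,L7}
  DF(L7)=∅

φ for a: defs {L0,L6,L7}
  DF⁺ = {L4,L5,L7}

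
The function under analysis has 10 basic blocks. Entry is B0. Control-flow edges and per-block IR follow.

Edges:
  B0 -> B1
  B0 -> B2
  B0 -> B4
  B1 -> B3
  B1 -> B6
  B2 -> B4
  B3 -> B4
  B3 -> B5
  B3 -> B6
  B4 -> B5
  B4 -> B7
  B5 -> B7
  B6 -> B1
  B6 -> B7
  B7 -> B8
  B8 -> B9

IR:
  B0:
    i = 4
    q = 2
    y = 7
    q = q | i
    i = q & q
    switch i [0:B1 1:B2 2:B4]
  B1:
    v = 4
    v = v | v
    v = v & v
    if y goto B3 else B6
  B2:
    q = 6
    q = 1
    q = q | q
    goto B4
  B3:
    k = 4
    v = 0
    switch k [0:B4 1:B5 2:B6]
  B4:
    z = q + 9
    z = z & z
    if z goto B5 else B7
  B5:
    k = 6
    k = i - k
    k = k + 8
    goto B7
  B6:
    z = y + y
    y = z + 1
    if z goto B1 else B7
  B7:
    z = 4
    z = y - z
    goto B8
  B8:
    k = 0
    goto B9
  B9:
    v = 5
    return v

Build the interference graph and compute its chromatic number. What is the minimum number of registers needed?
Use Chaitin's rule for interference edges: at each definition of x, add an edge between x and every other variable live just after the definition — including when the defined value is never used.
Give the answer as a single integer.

Answer: 5

Working:
Per-block:
  B0 def {i,q,y} use ∅
  B1 def {v} use {y}
  B2 def {q} use ∅
  B3 def {k,v} use ∅
  B4 def {z} use {q}
  B5 def {k} use {i}
  B6 def {y,z} use {y}
  B7 def {z} use {y}
  B8 def {k} use ∅
  B9 def {v} use ∅

Live sets:
  B0: in=∅ out={i,q,y}
  B1: in={i,q,y} out={i,q,y}
  B2: in={i,y} out={i,q,y}
  B3: in={i,q,y} out={i,q,y}
  B4: in={i,q,y} out={i,y}
  B5: in={i,y} out={y}
  B6: in={i,q,y} out={i,q,y}
  B7: in={y} out=∅
  B8: in=∅ out=∅
  B9: in=∅ out=∅

Interference:
  i↔{k,q,v,y,z}
  k↔{i,q,v,y}
  q↔{i,k,v,y,z}
  v↔{i,k,q,y}
  y↔{i,k,q,v,z}
  z↔{i,q,y}

Chromatic number:
  clique {i,k,q,v,y} ⇒ need ≥ 5
  assign i→R0 k→R3 q→R1 v→R4 y→R2 z→R3 — no edge inside a register ⇒ χ ≤ 5
  χ = 5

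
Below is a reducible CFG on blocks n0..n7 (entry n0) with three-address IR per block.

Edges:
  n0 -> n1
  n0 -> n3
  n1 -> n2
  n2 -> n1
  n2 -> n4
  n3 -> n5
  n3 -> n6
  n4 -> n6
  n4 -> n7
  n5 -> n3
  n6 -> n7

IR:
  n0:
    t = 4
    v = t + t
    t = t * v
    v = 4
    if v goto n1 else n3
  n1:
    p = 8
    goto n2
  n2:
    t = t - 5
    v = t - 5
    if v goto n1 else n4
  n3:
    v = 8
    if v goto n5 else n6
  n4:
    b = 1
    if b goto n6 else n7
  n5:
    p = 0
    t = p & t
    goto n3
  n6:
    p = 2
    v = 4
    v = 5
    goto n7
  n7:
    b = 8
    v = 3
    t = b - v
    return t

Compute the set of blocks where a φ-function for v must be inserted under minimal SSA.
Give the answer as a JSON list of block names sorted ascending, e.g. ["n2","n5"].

idom tree: n1←n0 n2←n1 n3←n0 n4←n2 n5←n3 n6←n0 n7←n0
Join-block Dom:
  n1: preds {n0,n2}: {n0} ∩ {n0,n1,n2} = {n0}; idom=n0
  n3: preds {n0,n5}: {n0} ∩ {n0,n3,n5} = {n0}; idom=n0
  n6: preds {n3,n4}: {n0,n3} ∩ {n0,n1,n2,n4} = {n0}; idom=n0
  n7: preds {n4,n6}: {n0,n1,n2,n4} ∩ {n0,n6} = {n0}; idom=n0

Frontier:
  n1←n0: walk · to n0
  n1←n2: walk n2→n1 to n0
  n3←n0: walk · to n0
  n3←n5: walk n5→n3 to n0
  n6←n3: walk n3 to n0
  n6←n4: walk n4→n2→n1 to n0
  n7←n4: walk n4→n2→n1 to n0
  n7←n6: walk n6 to n0
  DF(n0)=∅
  DF(n1)={n1,n6,n7}
  DF(n2)={n1,n6,n7}
  DF(n3)={n3,n6}
  DF(n4)={n6,n7}
  DF(n5)={n3}
  DF(n6)={n7}
  DF(n7)=∅

φ for v: defs {n0,n2,n3,n6,n7}
  DF⁺ = {n1,n3,n6,n7}

Answer: ["n1", "n3", "n6", "n7"]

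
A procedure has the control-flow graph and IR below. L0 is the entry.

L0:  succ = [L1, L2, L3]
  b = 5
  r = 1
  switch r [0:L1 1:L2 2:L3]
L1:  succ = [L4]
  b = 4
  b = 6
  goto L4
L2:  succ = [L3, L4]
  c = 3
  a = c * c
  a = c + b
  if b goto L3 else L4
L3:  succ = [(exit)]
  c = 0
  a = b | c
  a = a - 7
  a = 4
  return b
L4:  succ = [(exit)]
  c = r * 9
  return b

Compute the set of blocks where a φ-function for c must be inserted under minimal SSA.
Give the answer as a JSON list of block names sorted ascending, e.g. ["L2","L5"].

idom tree: L1←L0 L2←L0 L3←L0 L4←L0
Dom at joins:
  L3: preds {L0,L2}: {L0} ∩ {L0,L2} = {L0}; idom=L0
  L4: preds {L1,L2}: {L0,L1} ∩ {L0,L2} = {L0}; idom=L0

DF walk-up:
  join L3 pred L0: · stop@L0
  join L3 pred L2: L2 stop@L0
  join L4 pred L1: L1 stop@L0
  join L4 pred L2: L2 stop@L0
  L0 → ∅
  L1 → {L4}
  L2 → {L3,L4}
  L3 → ∅
  L4 → ∅

φ for c: defs {L2,L3,L4}
  DF⁺ = {L3,L4}

Answer: ["L3", "L4"]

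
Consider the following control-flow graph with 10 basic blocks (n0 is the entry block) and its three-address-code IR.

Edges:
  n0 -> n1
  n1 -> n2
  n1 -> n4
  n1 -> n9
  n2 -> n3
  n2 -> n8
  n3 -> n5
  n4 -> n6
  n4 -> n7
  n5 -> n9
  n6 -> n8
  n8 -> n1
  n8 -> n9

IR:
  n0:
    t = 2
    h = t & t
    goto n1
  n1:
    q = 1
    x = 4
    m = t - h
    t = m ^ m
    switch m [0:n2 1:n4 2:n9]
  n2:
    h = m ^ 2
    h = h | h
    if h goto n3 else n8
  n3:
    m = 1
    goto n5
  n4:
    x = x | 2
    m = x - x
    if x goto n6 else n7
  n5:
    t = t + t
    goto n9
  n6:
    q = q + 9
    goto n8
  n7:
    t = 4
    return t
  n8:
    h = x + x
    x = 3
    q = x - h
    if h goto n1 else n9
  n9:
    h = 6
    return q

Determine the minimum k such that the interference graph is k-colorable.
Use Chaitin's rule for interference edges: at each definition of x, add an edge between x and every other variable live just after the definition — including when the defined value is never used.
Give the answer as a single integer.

Answer: 4

Derivation:
Per-block:
  n0: {h,t} / ∅
  n1: {m,q,t,x} / {h,t}
  n2: {h} / {m}
  n3: {m} / ∅
  n4: {m,x} / {x}
  n5: {t} / {t}
  n6: {q} / {q}
  n7: {t} / ∅
  n8: {h,q,x} / {x}
  n9: {h} / {q}

Live sets:
  n0 li=∅ lo={h,t}
  n1 li={h,t} lo={m,q,t,x}
  n2 li={m,q,t,x} lo={q,t,x}
  n3 li={q,t} lo={q,t}
  n4 li={q,t,x} lo={q,t,x}
  n5 li={q,t} lo={q}
  n6 li={q,t,x} lo={t,x}
  n7 li=∅ lo=∅
  n8 li={t,x} lo={h,q,t}
  n9 li={q} lo=∅

Interference:
  h↔{q,t,x}
  m↔{q,t,x}
  q↔{h,m,t,x}
  t↔{h,m,q,x}
  x↔{h,m,q,t}

Colouring:
  {h,q,t,x} pairwise interfere (4-clique) ⇒ χ ≥ 4
  4-colouring: c0={q}  c1={t}  c2={x}  c3={h,m}
  χ = 4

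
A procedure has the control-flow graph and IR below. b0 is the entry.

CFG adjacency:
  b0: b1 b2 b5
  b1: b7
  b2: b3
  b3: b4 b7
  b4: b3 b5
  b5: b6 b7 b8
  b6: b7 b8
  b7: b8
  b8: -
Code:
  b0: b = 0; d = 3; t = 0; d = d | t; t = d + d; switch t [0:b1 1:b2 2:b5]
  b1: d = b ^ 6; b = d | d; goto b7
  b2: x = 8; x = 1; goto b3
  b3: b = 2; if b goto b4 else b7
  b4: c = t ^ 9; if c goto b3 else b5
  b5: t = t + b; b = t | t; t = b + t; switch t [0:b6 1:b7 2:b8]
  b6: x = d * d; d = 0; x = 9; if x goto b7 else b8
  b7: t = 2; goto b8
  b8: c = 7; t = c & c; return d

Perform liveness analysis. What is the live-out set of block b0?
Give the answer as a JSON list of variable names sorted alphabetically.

Answer: ["b", "d", "t"]

Derivation:
def/use:
  b0: def={b,d,t} ue=∅
  b1: def={b,d} ue={b}
  b2: def={x} ue=∅
  b3: def={b} ue=∅
  b4: def={c} ue={t}
  b5: def={b,t} ue={b,t}
  b6: def={d,x} ue={d}
  b7: def={t} ue=∅
  b8: def={c,t} ue={d}

Live sets:
  b0 li=∅ lo={b,d,t}
  b1 li={b} lo={d}
  b2 li={d,t} lo={d,t}
  b3 li={d,t} lo={b,d,t}
  b4 li={b,d,t} lo={b,d,t}
  b5 li={b,d,t} lo={d}
  b6 li={d} lo={d}
  b7 li={d} lo={d}
  b8 li={d} lo=∅

live-out(b0) = ["b", "d", "t"]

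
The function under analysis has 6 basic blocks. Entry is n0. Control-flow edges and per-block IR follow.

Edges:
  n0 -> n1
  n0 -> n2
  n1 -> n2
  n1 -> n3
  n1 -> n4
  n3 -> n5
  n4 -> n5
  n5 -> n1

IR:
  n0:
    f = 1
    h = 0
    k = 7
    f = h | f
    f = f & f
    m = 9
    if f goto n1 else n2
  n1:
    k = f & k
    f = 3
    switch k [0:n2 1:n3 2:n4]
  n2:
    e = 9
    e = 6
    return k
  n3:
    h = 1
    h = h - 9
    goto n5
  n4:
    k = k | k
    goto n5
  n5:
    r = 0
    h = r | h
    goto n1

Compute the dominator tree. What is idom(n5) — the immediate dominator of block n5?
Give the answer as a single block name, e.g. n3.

Answer: n1

Working:
idom tree: n1←n0 n2←n0 n3←n1 n4←n1 n5←n1
Dom at joins:
  n1: preds {n0,n5}: {n0} ∩ {n0,n1,n5} = {n0}; idom=n0
  n2: preds {n0,n1}: {n0} ∩ {n0,n1} = {n0}; idom=n0
  n5: preds {n3,n4}: {n0,n1,n3} ∩ {n0,n1,n4} = {n0,n1}; idom=n1

idom(n5) = n1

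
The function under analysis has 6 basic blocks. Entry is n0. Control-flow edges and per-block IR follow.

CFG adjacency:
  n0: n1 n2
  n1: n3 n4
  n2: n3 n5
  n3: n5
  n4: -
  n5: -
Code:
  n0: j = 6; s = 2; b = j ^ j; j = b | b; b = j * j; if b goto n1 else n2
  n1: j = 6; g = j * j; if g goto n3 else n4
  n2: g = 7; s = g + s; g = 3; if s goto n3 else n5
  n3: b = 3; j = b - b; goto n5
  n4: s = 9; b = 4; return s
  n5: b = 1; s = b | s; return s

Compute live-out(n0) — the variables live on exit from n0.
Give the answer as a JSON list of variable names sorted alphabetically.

Per-block:
  n0: {b,j,s} / ∅
  n1: {g,j} / ∅
  n2: {g,s} / {s}
  n3: {b,j} / ∅
  n4: {b,s} / ∅
  n5: {b,s} / {s}

Liveness:
  n0: in=∅ out={s}
  n1: in={s} out={s}
  n2: in={s} out={s}
  n3: in={s} out={s}
  n4: in=∅ out=∅
  n5: in={s} out=∅

live-out(n0) = ["s"]

Answer: ["s"]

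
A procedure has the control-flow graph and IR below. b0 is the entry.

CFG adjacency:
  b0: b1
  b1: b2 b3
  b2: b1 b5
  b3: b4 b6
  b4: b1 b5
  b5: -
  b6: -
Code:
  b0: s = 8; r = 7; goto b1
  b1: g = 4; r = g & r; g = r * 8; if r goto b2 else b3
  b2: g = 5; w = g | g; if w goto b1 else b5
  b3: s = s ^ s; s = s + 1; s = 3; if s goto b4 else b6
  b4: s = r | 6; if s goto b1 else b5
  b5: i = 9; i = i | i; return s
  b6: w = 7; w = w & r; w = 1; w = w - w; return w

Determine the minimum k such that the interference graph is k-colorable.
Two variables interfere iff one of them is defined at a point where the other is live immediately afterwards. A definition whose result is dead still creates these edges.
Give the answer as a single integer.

Block summaries:
  b0: {r,s} / ∅
  b1: {g,r} / {r}
  b2: {g,w} / ∅
  b3: {s} / {s}
  b4: {s} / {r}
  b5: {i} / {s}
  b6: {w} / {r}

Live sets:
  b0 li=∅ lo={r,s}
  b1 li={r,s} lo={r,s}
  b2 li={r,s} lo={r,s}
  b3 li={r,s} lo={r}
  b4 li={r} lo={r,s}
  b5 li={s} lo=∅
  b6 li={r} lo=∅

Conflict graph:
  g↔{r,s}
  i↔{s}
  r↔{g,s,w}
  s↔{g,i,r,w}
  w↔{r,s}

Chromatic number:
  lower bound: {g,r,s} mutually conflict ⇒ χ ≥ 3
  assign g→c2 i→c1 r→c1 s→c0 w→c2 — no edge inside a register ⇒ χ ≤ 3
  χ = 3

Answer: 3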